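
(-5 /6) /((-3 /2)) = 5 /9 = 0.56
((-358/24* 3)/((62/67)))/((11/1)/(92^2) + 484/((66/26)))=-38065782/150084671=-0.25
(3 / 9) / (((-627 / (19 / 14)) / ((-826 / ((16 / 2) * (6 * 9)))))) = 59 / 42768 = 0.00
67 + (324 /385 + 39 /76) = 68.35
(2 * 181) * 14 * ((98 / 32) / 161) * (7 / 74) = 62083 / 6808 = 9.12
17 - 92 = -75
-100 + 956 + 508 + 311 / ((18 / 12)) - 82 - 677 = 2437 / 3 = 812.33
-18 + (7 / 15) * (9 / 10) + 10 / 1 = -379 / 50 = -7.58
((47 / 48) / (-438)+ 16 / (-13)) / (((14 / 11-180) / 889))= 6.13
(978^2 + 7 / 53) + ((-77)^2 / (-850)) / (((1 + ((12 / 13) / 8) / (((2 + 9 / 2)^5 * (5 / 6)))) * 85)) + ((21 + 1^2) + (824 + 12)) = 17694820139963046317 / 18483278928050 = 957342.05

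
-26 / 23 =-1.13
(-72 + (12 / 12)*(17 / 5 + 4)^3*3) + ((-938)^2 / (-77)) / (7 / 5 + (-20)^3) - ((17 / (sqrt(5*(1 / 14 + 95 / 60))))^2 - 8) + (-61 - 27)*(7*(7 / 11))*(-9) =35513761847623 / 7643662125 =4646.17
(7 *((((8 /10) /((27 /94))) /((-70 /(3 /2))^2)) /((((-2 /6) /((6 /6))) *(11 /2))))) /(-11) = 47 /105875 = 0.00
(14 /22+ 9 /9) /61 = 18 /671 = 0.03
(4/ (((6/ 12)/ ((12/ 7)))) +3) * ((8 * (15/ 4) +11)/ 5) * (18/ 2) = 43173/ 35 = 1233.51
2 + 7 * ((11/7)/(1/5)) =57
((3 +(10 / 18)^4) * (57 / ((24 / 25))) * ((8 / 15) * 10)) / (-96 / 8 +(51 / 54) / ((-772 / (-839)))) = -29787774400 / 333493443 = -89.32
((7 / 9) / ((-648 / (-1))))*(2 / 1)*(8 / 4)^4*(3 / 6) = 0.02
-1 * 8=-8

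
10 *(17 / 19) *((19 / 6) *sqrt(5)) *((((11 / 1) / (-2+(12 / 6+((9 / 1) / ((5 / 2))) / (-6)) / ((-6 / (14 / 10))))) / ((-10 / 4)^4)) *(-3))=17952 *sqrt(5) / 1745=23.00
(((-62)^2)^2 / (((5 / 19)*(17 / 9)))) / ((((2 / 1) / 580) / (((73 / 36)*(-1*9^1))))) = -2674568533176 / 17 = -157327560775.06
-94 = -94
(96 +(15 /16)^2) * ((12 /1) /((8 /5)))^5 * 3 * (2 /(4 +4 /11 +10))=621497559375 /647168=960334.19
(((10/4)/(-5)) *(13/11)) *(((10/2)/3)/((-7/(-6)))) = -65/77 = -0.84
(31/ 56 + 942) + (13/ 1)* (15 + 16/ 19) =1222005/ 1064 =1148.50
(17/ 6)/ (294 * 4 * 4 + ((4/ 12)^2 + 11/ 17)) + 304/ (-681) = -437064997/ 980405736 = -0.45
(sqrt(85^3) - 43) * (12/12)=-43 + 85 * sqrt(85)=740.66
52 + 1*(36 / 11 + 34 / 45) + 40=47534 / 495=96.03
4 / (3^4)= 4 / 81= 0.05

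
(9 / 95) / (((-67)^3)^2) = 9 / 8593546306055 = 0.00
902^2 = 813604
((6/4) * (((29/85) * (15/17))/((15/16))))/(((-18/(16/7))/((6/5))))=-3712/50575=-0.07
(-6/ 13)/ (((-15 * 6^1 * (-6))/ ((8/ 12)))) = -1/ 1755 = -0.00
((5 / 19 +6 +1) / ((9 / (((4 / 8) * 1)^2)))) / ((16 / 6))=0.08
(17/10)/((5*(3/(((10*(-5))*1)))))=-17/3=-5.67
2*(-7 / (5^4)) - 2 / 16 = -737 / 5000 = -0.15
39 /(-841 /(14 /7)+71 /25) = -650 /6961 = -0.09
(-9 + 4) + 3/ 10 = -47/ 10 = -4.70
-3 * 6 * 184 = -3312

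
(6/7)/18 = 1/21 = 0.05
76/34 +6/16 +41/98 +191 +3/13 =16829083/86632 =194.26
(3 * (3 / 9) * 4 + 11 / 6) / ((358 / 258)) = 1505 / 358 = 4.20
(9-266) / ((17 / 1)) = -257 / 17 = -15.12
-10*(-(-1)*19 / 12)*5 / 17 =-475 / 102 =-4.66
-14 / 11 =-1.27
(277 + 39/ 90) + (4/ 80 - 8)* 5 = 14261/ 60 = 237.68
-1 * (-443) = 443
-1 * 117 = -117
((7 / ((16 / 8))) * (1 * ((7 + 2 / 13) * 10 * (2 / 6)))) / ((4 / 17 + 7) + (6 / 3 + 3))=18445 / 2704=6.82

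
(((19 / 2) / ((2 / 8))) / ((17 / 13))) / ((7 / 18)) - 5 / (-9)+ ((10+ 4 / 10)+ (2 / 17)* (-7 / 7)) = 458177 / 5355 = 85.56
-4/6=-2/3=-0.67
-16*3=-48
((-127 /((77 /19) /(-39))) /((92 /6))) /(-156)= -7239 /14168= -0.51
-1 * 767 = -767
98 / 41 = 2.39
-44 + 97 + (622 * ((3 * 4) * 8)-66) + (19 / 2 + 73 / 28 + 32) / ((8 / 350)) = 986059 / 16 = 61628.69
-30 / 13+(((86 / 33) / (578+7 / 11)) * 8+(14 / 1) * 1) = 11.73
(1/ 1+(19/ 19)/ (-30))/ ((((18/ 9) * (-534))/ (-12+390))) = -609/ 1780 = -0.34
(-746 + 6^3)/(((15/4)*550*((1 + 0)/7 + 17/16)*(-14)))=1696/111375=0.02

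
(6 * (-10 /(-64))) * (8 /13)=15 /26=0.58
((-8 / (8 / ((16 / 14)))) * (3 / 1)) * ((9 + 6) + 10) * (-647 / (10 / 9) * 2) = 698760 / 7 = 99822.86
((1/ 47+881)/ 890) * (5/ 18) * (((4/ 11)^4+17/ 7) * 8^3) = 442902618112/ 1286109363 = 344.37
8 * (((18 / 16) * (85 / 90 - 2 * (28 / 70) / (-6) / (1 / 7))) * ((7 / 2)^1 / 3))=1183 / 60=19.72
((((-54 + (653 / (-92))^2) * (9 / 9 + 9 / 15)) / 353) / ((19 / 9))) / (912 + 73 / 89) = -1292013 / 151707006170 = -0.00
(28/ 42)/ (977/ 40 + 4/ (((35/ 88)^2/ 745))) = 784/ 22182759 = 0.00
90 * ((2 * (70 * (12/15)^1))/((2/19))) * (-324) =-31026240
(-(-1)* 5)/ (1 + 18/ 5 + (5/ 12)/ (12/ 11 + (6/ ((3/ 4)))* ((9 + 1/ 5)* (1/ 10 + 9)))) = 55345200/ 50924459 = 1.09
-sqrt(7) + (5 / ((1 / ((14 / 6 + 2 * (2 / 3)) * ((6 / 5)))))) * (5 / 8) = 55 / 4 - sqrt(7) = 11.10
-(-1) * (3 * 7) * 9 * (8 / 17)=1512 / 17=88.94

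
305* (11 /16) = 3355 /16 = 209.69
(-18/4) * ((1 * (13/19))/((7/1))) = -0.44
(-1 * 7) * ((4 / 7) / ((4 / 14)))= -14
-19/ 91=-0.21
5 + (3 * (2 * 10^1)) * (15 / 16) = 61.25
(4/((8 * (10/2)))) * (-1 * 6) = -3/5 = -0.60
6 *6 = 36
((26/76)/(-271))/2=-13/20596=-0.00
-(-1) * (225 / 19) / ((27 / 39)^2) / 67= 0.37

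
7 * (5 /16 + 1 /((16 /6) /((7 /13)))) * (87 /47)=65163 /9776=6.67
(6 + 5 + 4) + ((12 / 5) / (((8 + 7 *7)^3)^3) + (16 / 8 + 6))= 243472708289722189 / 10585769925640095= 23.00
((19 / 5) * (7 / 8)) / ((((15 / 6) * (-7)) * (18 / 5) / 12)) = -19 / 30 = -0.63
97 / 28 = 3.46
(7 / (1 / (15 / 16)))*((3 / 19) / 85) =63 / 5168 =0.01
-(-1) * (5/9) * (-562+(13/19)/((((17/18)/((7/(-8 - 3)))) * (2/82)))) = -10319720/31977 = -322.72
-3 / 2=-1.50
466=466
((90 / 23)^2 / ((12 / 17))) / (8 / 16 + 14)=22950 / 15341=1.50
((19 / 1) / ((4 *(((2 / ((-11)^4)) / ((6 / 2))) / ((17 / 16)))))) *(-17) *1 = -241181193 / 128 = -1884228.07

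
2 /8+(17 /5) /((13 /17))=1221 /260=4.70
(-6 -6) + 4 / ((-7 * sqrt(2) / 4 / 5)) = -12 -40 * sqrt(2) / 7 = -20.08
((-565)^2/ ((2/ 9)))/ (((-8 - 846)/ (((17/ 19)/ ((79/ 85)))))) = -4151521125/ 2563708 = -1619.34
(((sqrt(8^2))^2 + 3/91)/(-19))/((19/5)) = -29135/32851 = -0.89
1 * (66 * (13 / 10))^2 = 184041 / 25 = 7361.64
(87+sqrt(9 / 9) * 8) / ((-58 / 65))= -6175 / 58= -106.47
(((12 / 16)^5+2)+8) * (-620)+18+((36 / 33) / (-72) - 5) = -53510849 / 8448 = -6334.14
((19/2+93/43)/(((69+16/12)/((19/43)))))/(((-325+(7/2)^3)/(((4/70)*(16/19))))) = -385152/30819030305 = -0.00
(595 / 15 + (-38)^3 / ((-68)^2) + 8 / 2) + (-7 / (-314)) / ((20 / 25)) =31.83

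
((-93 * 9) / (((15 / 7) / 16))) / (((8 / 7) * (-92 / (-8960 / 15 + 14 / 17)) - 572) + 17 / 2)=6654386592 / 599810215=11.09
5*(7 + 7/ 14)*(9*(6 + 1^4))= 4725/ 2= 2362.50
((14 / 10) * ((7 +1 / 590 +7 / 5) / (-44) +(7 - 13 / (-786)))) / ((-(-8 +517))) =-487456193 / 25964802600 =-0.02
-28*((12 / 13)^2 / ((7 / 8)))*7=-32256 / 169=-190.86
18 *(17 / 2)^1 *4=612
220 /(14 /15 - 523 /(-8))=26400 /7957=3.32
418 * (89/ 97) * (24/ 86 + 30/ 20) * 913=2598355089/ 4171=622957.35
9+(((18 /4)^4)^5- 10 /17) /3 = 206680312804438600241 /53477376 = 3864817765262.80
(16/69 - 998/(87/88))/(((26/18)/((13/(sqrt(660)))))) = -1009744* sqrt(165)/36685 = -353.56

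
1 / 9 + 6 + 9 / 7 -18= -668 / 63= -10.60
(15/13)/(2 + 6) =15/104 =0.14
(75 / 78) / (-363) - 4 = -37777 / 9438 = -4.00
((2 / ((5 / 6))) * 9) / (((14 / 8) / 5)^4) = 3456000 / 2401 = 1439.40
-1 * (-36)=36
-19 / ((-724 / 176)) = 836 / 181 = 4.62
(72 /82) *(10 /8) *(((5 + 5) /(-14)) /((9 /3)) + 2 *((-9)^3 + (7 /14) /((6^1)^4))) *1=-66145645 /41328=-1600.50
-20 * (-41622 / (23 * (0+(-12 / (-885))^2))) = 196856225.54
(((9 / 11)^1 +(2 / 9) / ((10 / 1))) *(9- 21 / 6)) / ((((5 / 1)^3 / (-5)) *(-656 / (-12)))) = -52 / 15375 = -0.00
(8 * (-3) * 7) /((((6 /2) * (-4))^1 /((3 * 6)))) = 252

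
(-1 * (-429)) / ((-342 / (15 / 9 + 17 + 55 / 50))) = -84799 / 3420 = -24.80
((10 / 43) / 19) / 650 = 0.00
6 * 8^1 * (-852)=-40896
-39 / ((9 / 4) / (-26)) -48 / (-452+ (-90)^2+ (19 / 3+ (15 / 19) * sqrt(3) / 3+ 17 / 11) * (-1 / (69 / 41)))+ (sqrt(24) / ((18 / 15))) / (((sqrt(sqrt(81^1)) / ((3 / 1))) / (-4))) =-20 * sqrt(6) / 3 -610798320 * sqrt(3) / 4754111133720947+ 6427468685410668568 / 14262333401162841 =434.33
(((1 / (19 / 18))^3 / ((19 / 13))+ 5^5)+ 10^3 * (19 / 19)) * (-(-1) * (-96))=-51614394336 / 130321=-396055.85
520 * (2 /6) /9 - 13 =169 /27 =6.26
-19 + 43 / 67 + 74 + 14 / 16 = 30293 / 536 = 56.52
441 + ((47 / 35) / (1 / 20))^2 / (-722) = 7783177 / 17689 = 440.00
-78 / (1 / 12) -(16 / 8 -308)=-630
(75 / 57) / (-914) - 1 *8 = -138953 / 17366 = -8.00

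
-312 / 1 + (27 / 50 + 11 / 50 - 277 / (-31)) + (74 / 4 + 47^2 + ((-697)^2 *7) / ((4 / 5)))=13183537231 / 3100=4252753.95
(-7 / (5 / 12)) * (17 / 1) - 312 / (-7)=-241.03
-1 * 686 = -686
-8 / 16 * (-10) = 5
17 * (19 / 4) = 323 / 4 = 80.75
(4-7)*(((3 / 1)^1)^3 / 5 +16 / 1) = -321 / 5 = -64.20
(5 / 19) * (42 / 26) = 105 / 247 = 0.43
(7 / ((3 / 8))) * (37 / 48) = 259 / 18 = 14.39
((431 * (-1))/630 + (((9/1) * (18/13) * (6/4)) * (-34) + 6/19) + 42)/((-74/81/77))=9149365863/182780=50056.71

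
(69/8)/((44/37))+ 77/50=77377/8800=8.79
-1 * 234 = -234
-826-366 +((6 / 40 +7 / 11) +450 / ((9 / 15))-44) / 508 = -133062427 / 111760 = -1190.61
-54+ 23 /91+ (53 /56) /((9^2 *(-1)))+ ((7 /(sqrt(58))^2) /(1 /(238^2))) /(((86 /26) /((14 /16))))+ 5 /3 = 129150545375 /73533096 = 1756.36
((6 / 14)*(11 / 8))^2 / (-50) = -0.01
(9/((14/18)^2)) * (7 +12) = 13851/49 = 282.67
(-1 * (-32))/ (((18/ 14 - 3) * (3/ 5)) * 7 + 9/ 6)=-320/ 57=-5.61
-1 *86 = -86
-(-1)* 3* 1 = 3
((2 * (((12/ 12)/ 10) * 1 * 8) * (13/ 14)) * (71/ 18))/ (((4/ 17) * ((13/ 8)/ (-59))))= -284852/ 315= -904.29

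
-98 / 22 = -49 / 11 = -4.45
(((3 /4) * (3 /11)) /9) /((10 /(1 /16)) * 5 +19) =1 /36036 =0.00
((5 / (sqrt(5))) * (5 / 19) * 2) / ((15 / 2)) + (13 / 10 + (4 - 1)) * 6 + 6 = 4 * sqrt(5) / 57 + 159 / 5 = 31.96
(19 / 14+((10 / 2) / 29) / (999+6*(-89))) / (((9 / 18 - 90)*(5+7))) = -51257 / 40552092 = -0.00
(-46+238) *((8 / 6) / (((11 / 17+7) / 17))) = 36992 / 65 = 569.11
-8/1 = -8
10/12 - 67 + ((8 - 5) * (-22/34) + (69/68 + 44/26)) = -173443/2652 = -65.40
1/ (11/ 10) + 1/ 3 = 41/ 33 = 1.24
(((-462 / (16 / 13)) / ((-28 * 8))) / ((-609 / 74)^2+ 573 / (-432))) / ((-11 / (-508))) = 61025913 / 52360948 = 1.17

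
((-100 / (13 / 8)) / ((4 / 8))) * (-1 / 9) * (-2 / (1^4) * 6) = -6400 / 39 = -164.10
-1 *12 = -12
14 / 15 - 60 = -886 / 15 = -59.07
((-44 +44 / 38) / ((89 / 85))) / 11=-6290 / 1691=-3.72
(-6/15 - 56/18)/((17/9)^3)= -12798/24565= -0.52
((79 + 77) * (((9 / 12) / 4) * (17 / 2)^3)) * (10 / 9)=319345 / 16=19959.06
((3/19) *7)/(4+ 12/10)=105/494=0.21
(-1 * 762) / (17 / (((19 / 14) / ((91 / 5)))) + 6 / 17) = -615315 / 184378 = -3.34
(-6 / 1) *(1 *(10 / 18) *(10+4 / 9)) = -940 / 27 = -34.81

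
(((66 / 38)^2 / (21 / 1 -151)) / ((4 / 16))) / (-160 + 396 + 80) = -1089 / 3707470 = -0.00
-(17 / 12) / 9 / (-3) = 17 / 324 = 0.05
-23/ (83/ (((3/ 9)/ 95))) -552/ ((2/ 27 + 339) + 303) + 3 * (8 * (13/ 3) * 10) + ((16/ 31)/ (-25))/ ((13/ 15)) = 21465980461786/ 20657935155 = 1039.12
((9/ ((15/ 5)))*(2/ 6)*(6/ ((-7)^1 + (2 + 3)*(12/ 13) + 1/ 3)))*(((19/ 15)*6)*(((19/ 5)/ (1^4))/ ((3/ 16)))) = -56316/ 125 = -450.53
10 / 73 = 0.14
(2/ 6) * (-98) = -98/ 3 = -32.67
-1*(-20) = 20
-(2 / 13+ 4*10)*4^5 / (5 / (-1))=534528 / 65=8223.51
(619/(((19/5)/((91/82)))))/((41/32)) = 4506320/31939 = 141.09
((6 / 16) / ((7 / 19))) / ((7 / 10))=285 / 196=1.45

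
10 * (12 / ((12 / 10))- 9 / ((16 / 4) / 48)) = -980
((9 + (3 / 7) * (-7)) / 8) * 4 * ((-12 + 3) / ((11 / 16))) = -432 / 11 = -39.27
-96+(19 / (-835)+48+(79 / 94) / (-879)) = -3313285939 / 68992710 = -48.02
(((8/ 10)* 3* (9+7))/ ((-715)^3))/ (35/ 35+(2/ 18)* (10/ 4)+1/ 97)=-335232/ 4110338464375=-0.00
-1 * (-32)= 32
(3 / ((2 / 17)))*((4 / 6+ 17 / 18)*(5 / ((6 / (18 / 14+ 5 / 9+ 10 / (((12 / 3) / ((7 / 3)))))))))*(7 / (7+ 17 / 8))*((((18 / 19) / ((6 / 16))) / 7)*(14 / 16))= 2383655 / 37449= 63.65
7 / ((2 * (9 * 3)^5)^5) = 7 / 19464537206827446691829887763803561824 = 0.00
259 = 259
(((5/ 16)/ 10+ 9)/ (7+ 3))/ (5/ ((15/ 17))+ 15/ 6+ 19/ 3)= 289/ 4640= 0.06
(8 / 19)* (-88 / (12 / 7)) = -1232 / 57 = -21.61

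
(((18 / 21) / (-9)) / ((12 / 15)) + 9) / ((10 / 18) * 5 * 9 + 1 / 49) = 2611 / 7356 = 0.35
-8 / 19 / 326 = -4 / 3097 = -0.00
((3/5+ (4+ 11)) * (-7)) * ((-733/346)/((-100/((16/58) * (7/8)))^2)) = 9805341/7274650000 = 0.00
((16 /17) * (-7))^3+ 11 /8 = -11185381 /39304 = -284.59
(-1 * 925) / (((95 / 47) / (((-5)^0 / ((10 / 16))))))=-13912 / 19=-732.21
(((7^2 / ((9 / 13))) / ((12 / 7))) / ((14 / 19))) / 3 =12103 / 648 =18.68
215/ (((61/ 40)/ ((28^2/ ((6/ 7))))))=23598400/ 183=128953.01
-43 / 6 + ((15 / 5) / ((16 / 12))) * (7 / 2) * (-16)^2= 12053 / 6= 2008.83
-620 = -620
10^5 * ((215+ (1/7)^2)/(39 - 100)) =-1053600000/2989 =-352492.47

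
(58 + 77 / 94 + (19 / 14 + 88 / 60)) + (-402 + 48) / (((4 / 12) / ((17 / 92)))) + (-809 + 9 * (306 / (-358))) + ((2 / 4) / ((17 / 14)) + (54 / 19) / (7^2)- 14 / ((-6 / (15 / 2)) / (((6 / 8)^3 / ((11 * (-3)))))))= -61513626658786997 / 64680183173760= -951.04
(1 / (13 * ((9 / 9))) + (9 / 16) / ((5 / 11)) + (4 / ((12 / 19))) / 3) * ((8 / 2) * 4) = 32063 / 585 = 54.81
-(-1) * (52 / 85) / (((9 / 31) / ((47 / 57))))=1.74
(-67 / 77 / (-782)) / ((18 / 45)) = 0.00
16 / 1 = 16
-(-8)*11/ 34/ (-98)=-22/ 833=-0.03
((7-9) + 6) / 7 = 4 / 7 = 0.57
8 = 8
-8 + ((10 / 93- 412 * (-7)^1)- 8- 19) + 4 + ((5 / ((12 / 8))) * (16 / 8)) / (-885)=46964879 / 16461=2853.10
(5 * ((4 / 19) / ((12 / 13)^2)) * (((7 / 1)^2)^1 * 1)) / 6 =41405 / 4104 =10.09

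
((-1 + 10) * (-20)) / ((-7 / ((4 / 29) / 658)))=0.01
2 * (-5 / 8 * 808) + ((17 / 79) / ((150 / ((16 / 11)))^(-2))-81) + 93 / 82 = 248470793 / 207296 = 1198.63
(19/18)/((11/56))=532/99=5.37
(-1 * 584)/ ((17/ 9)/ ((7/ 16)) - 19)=36792/ 925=39.78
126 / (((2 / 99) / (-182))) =-1135134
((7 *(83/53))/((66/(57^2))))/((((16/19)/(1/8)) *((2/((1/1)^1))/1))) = 11955237/298496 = 40.05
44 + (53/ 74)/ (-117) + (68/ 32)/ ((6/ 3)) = 3120785/ 69264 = 45.06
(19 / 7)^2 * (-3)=-1083 / 49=-22.10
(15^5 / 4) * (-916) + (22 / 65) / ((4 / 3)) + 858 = -22606482177 / 130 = -173896016.75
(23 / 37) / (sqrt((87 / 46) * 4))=23 * sqrt(4002) / 6438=0.23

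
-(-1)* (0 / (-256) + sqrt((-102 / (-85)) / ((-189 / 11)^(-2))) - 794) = -794 + 189* sqrt(30) / 55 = -775.18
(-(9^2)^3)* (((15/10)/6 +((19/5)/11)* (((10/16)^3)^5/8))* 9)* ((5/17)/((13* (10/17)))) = -45996.98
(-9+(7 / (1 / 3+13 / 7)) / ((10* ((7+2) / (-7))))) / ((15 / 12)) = -12763 / 1725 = -7.40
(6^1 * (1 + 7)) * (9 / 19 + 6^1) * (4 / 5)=23616 / 95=248.59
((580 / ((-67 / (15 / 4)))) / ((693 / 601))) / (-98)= 435725 / 1516746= 0.29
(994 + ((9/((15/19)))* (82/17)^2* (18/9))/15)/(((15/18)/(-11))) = -490852692/36125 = -13587.62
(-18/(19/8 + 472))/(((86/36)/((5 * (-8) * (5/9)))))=3840/10879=0.35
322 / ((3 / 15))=1610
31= 31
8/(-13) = -8/13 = -0.62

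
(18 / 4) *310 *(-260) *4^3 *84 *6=-11699251200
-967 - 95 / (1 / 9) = -1822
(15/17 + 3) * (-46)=-3036/17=-178.59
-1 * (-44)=44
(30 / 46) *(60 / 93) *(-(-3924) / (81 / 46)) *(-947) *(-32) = 28414073.12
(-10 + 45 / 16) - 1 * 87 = -1507 / 16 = -94.19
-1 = -1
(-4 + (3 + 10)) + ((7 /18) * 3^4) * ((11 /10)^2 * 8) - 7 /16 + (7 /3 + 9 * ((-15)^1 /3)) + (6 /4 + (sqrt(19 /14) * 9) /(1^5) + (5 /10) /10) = 9 * sqrt(266) /14 + 326839 /1200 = 282.85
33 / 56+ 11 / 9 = 1.81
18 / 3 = 6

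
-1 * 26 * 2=-52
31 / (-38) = -31 / 38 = -0.82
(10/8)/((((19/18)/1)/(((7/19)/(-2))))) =-315/1444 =-0.22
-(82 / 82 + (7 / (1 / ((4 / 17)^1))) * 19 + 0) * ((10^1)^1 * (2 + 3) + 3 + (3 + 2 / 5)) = -154818 / 85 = -1821.39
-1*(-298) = 298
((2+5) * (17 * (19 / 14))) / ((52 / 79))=25517 / 104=245.36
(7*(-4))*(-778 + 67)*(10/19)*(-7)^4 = 477991080/19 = 25157425.26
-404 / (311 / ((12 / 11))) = -4848 / 3421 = -1.42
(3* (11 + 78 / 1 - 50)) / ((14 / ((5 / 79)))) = 585 / 1106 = 0.53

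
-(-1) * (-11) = -11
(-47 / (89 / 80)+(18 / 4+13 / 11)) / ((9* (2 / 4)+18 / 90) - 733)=357975 / 7130057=0.05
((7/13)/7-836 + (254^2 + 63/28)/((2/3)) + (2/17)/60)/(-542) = -2544367357/14373840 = -177.01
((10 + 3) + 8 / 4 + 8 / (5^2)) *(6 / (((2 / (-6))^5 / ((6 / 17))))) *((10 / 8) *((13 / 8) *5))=-10889073 / 136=-80066.71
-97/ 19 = -5.11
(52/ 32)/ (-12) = -13/ 96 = -0.14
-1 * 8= -8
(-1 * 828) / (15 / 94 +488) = -77832 / 45887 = -1.70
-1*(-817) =817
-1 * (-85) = 85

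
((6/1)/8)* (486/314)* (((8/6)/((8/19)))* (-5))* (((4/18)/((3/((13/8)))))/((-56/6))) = 33345/140672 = 0.24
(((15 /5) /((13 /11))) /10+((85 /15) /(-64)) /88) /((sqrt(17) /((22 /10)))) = 277679 *sqrt(17) /8486400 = 0.13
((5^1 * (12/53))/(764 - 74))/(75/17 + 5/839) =14263/38404595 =0.00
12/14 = 6/7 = 0.86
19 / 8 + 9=91 / 8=11.38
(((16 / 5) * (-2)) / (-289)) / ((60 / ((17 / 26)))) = 4 / 16575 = 0.00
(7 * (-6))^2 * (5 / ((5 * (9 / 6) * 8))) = 147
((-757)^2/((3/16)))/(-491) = -9168784/1473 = -6224.56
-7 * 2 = -14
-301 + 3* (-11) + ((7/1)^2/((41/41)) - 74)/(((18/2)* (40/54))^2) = -5353/16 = -334.56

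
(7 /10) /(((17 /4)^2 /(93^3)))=45043992 /1445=31172.31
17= 17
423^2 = 178929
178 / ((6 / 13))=1157 / 3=385.67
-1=-1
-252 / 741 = -84 / 247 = -0.34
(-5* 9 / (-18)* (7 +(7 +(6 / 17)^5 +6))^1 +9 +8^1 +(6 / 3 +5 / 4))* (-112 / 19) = -11173612156 / 26977283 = -414.19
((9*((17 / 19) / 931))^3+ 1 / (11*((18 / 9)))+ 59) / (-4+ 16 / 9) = -12941705318113125 / 487071275131672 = -26.57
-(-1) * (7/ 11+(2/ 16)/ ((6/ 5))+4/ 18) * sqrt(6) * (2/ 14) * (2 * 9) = 1525 * sqrt(6)/ 616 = 6.06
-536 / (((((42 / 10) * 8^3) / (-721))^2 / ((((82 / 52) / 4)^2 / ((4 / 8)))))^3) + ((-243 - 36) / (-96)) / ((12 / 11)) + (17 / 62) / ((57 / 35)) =429655713438191928637273278629537 / 152926465401024416109281994080256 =2.81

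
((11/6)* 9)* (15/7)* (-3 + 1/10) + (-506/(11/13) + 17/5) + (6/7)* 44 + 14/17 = -658.60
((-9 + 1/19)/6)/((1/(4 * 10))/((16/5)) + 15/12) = -1.19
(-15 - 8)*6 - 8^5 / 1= -32906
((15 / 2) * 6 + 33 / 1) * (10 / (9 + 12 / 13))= 3380 / 43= 78.60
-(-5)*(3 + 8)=55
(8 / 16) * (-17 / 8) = -17 / 16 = -1.06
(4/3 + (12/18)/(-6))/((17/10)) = 110/153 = 0.72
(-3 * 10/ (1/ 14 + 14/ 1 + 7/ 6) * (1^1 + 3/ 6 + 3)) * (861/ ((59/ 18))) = -4393683/ 1888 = -2327.16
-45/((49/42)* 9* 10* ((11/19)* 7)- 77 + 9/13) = -11115/86257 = -0.13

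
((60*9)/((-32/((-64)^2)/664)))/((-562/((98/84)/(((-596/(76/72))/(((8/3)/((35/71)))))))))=-114654208/125607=-912.80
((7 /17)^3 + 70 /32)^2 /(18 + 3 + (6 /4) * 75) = 31486018249 /824925558144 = 0.04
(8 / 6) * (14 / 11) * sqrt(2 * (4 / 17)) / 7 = 16 * sqrt(34) / 561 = 0.17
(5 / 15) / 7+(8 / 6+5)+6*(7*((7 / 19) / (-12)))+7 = 9649 / 798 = 12.09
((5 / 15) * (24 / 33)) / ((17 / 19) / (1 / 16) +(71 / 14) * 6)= 1064 / 196383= 0.01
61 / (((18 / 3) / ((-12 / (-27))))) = 122 / 27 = 4.52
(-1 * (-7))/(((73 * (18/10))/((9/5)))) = 7/73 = 0.10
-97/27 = -3.59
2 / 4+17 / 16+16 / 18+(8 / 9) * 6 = 1121 / 144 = 7.78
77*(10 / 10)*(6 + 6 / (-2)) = 231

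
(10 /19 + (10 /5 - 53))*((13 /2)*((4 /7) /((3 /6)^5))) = -113984 /19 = -5999.16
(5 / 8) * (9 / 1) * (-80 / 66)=-75 / 11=-6.82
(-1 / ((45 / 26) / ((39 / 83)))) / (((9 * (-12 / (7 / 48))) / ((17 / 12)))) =20111 / 38724480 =0.00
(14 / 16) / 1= 7 / 8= 0.88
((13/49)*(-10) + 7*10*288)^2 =975571044100/2401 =406318635.61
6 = 6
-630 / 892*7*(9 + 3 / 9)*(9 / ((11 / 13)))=-490.80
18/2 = 9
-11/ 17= -0.65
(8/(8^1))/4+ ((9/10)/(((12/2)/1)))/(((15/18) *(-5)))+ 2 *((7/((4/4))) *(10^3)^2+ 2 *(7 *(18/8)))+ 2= 7000032607/500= 14000065.21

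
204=204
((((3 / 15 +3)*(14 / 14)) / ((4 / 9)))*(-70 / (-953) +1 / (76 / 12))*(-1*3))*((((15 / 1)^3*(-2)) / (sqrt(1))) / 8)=76344525 / 18107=4216.30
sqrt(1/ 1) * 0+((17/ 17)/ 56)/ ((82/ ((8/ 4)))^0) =1/ 56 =0.02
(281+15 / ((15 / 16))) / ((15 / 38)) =3762 / 5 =752.40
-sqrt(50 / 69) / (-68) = 5 * sqrt(138) / 4692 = 0.01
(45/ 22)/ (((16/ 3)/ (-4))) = -135/ 88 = -1.53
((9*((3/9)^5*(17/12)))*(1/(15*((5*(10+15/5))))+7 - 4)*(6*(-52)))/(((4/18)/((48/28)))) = -28424/75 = -378.99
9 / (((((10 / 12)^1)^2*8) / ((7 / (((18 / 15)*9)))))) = 21 / 20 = 1.05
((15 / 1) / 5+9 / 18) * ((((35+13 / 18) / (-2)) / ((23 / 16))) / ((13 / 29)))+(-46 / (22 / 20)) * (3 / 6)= -3490568 / 29601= -117.92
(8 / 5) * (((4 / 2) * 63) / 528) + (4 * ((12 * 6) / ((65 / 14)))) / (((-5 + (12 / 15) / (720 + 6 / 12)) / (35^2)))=-391446463359 / 25752155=-15200.53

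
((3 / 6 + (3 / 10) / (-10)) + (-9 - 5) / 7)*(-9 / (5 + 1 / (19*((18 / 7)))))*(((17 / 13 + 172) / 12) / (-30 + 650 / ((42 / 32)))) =218444121 / 2565602000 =0.09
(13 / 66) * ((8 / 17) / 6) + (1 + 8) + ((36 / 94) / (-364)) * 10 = 64819186 / 7198191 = 9.00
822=822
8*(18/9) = 16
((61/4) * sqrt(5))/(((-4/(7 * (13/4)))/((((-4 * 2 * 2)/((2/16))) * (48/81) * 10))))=1776320 * sqrt(5)/27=147110.08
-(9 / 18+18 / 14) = -25 / 14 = -1.79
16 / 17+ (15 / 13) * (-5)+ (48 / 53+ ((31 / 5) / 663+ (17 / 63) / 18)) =-258880151 / 66412710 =-3.90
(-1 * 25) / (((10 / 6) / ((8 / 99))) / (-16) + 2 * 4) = -3200 / 859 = -3.73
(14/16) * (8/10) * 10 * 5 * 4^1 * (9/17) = 1260/17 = 74.12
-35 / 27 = -1.30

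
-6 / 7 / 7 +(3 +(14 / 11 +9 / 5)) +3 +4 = 34901 / 2695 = 12.95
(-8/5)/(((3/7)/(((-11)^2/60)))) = -1694/225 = -7.53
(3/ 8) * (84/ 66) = 21/ 44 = 0.48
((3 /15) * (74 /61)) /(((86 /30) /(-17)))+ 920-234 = 1795604 /2623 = 684.56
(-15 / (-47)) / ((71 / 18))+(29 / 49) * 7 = 98663 / 23359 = 4.22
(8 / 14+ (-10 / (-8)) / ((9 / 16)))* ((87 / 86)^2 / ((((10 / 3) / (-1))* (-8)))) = 27753 / 258860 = 0.11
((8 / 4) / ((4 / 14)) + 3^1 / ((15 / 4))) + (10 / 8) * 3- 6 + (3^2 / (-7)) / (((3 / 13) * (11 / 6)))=3867 / 1540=2.51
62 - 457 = -395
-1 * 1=-1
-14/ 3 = -4.67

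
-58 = -58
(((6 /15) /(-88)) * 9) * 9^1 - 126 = -27801 /220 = -126.37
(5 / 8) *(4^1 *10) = 25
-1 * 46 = -46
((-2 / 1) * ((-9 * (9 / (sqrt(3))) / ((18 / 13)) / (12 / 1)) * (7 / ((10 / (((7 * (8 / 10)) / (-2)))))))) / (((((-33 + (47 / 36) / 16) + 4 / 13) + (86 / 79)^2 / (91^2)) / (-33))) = -156441809828304 * sqrt(3) / 24269331515425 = -11.16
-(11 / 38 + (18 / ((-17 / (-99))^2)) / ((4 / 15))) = -12571372 / 5491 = -2289.45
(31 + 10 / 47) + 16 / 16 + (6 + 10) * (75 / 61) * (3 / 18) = 35.49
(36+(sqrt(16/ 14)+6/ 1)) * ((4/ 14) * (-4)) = -48 - 16 * sqrt(14)/ 49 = -49.22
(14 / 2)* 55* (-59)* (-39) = 885885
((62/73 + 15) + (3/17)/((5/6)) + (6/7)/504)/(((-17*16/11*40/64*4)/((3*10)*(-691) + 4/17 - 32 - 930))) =283006910813/50210860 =5636.37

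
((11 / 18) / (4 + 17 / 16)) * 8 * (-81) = -704 / 9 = -78.22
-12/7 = -1.71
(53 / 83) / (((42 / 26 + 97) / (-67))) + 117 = 12403339 / 106406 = 116.57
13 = 13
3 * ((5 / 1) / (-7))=-15 / 7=-2.14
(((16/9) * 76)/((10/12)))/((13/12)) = 9728/65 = 149.66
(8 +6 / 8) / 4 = 2.19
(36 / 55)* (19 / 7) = 684 / 385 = 1.78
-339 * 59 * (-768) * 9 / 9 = 15360768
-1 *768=-768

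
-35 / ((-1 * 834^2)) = 35 / 695556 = 0.00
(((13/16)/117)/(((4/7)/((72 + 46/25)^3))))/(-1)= -5504313269/1125000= -4892.72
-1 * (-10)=10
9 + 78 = 87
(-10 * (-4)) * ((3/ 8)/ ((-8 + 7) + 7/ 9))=-135/ 2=-67.50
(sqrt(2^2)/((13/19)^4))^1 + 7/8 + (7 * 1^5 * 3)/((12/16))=8682727/228488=38.00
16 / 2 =8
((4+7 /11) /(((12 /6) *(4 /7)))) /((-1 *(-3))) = 1.35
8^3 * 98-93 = 50083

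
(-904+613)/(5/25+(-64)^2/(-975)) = 283725/3901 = 72.73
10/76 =0.13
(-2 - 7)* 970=-8730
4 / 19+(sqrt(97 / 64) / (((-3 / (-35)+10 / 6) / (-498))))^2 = 1259805135859 / 10292224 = 122403.59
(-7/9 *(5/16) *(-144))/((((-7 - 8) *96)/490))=-11.91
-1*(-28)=28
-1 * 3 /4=-3 /4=-0.75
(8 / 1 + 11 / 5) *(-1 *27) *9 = -12393 / 5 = -2478.60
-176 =-176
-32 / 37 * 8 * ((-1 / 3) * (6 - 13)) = -1792 / 111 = -16.14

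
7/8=0.88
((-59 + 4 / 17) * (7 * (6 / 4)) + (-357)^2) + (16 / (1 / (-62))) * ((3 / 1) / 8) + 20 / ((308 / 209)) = 30100703 / 238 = 126473.54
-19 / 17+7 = 100 / 17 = 5.88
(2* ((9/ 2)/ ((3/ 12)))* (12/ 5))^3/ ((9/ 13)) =116453376/ 125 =931627.01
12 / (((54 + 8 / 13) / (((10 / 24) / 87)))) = 0.00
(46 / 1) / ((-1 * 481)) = -46 / 481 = -0.10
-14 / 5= -2.80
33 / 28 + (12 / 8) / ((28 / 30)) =39 / 14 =2.79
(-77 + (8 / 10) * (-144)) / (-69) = 961 / 345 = 2.79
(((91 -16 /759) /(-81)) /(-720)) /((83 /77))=483371 /333998640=0.00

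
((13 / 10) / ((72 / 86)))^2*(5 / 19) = 312481 / 492480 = 0.63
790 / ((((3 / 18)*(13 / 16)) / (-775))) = -58776000 / 13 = -4521230.77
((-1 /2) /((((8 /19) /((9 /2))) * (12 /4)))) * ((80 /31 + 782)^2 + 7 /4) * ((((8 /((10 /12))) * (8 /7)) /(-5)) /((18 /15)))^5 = 1131421820390473728 /50473521875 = 22416145.70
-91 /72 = -1.26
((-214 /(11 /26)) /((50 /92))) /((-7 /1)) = 255944 /1925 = 132.96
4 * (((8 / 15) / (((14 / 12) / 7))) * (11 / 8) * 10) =176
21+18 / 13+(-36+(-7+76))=720 / 13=55.38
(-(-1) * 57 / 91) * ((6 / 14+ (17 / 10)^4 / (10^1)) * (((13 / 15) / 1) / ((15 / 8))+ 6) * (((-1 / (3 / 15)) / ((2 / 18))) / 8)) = -36658887033 / 1274000000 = -28.77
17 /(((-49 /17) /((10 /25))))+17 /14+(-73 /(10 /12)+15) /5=-38379 /2450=-15.66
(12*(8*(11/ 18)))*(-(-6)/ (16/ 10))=220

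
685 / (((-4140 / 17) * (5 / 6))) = -2329 / 690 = -3.38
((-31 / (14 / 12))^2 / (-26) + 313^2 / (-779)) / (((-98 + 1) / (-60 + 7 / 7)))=-4477002305 / 48133631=-93.01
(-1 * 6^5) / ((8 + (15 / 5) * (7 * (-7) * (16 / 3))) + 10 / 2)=2592 / 257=10.09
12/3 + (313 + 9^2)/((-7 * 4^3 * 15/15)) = 699/224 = 3.12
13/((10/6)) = 7.80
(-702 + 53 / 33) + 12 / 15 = -115433 / 165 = -699.59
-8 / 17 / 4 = -2 / 17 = -0.12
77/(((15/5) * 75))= 77/225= 0.34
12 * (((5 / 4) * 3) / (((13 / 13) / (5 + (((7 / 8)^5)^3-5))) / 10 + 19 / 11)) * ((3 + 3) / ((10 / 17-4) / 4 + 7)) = 217913073306383700 / 12246115408730059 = 17.79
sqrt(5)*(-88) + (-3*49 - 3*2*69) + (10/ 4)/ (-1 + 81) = -17951/ 32 - 88*sqrt(5) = -757.74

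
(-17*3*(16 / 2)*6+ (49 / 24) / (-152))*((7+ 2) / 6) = -8930353 / 2432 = -3672.02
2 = 2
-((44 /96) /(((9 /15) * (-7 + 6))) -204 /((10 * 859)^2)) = 1014590047 /1328185800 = 0.76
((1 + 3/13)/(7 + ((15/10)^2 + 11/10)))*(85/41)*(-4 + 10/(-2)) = -27200/12259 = -2.22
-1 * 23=-23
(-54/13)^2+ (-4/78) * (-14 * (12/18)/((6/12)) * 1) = 18.21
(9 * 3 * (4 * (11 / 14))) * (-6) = -3564 / 7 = -509.14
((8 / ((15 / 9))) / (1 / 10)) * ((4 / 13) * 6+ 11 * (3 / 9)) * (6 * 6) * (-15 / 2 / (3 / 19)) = -5882400 / 13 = -452492.31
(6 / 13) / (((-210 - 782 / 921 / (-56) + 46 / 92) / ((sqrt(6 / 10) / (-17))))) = 154728 * sqrt(15) / 5969425475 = 0.00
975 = 975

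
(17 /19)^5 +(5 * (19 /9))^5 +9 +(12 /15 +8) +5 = 95814997557183604 /731055849255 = 131063.85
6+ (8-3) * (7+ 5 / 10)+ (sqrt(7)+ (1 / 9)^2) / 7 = sqrt(7) / 7+ 49331 / 1134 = 43.88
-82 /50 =-41 /25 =-1.64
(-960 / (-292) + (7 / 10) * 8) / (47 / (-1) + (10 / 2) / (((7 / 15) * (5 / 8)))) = -22708 / 76285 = -0.30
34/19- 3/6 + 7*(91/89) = 28567/3382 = 8.45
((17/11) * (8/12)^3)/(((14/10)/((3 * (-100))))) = -68000/693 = -98.12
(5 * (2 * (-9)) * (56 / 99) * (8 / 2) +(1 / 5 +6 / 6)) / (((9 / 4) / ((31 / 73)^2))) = -42799096 / 2637855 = -16.22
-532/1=-532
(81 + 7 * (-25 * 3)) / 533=-444 / 533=-0.83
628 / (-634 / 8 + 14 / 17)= -42704 / 5333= -8.01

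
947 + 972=1919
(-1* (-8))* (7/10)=28/5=5.60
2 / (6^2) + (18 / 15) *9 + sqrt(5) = sqrt(5) + 977 / 90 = 13.09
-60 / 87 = -20 / 29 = -0.69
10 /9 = 1.11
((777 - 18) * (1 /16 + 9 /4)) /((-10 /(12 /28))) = -84249 /1120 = -75.22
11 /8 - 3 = -13 /8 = -1.62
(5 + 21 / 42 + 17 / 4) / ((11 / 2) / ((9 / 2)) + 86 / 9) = 351 / 388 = 0.90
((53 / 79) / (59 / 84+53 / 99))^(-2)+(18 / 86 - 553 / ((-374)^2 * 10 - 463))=1562828474465679745 / 432598309352293392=3.61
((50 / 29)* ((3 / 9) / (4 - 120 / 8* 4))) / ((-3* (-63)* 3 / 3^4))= -25 / 17052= -0.00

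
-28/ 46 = -14/ 23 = -0.61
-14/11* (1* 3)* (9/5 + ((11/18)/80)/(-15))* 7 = -1904581/39600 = -48.10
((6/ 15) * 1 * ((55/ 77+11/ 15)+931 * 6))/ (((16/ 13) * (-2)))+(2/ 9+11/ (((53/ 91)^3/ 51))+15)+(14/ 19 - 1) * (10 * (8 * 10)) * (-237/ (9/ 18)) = 3626000913714563/ 35641153800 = 101736.35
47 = 47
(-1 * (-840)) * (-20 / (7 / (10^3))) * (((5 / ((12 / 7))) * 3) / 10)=-2100000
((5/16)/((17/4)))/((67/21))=105/4556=0.02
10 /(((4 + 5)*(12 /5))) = 25 /54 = 0.46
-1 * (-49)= 49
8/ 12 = 2/ 3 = 0.67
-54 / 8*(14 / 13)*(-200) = 18900 / 13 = 1453.85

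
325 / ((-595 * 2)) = -65 / 238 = -0.27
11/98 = 0.11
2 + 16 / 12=10 / 3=3.33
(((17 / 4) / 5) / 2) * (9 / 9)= 17 / 40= 0.42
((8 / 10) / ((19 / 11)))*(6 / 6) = 44 / 95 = 0.46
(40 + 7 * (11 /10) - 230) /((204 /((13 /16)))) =-23699 /32640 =-0.73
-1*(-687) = 687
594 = 594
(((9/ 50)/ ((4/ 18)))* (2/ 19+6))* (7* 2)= 32886/ 475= 69.23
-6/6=-1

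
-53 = -53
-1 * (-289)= 289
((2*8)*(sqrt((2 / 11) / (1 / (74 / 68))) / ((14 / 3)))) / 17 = 0.09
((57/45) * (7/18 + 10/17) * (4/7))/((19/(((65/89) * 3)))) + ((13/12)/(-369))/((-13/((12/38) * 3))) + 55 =8180028775/148507002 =55.08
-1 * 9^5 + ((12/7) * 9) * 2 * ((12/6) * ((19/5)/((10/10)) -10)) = -2080107/35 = -59431.63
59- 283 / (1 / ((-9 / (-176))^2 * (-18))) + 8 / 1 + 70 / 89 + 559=640.11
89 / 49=1.82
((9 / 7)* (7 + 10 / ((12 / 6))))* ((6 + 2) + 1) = 972 / 7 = 138.86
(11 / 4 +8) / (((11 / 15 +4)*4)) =645 / 1136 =0.57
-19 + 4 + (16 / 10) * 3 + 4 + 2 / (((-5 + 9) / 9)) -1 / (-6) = -23 / 15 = -1.53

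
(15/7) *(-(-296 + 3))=4395/7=627.86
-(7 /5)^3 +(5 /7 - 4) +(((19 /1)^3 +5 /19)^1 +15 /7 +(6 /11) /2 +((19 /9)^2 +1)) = 101632702846 /14812875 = 6861.11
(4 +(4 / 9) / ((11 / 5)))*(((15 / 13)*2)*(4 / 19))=1280 / 627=2.04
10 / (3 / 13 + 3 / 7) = 91 / 6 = 15.17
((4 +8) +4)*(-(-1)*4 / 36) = 16 / 9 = 1.78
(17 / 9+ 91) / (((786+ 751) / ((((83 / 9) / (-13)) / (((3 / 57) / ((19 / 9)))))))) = -25049068 / 14566149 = -1.72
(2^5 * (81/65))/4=648/65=9.97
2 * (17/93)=34/93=0.37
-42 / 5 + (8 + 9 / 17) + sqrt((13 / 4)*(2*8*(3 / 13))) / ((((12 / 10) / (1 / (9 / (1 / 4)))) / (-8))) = -0.51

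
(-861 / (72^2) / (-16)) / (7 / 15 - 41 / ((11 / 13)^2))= -173635 / 950059008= -0.00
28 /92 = 7 /23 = 0.30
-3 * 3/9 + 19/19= 0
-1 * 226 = -226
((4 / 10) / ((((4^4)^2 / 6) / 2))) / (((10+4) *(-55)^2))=3 / 1734656000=0.00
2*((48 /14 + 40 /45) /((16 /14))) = 68 /9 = 7.56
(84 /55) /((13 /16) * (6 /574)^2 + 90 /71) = 2619993152 /2174693895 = 1.20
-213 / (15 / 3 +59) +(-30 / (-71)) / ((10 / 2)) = -14739 / 4544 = -3.24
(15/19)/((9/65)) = 325/57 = 5.70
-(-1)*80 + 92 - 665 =-493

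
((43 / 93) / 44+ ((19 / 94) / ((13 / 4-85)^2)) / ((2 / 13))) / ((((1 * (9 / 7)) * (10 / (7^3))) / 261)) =74.54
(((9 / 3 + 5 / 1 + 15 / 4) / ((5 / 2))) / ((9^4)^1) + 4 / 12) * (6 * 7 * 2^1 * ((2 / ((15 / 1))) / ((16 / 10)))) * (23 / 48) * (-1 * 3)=-3528637 / 1049760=-3.36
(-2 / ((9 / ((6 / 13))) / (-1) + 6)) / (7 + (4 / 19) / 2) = 0.02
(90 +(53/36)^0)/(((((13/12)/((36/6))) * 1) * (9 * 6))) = 28/3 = 9.33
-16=-16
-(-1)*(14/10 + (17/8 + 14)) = 701/40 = 17.52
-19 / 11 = -1.73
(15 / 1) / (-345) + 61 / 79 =1324 / 1817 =0.73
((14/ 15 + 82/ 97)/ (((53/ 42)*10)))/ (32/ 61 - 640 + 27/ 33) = -12155836/ 55077974975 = -0.00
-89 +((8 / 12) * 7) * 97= 1091 / 3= 363.67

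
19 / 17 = 1.12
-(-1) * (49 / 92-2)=-135 / 92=-1.47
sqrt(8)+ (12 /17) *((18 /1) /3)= 7.06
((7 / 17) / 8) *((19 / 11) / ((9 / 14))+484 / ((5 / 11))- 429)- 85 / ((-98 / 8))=39.80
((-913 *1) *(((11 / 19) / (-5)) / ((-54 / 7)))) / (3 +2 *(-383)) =10043 / 559170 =0.02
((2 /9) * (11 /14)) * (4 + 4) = 88 /63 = 1.40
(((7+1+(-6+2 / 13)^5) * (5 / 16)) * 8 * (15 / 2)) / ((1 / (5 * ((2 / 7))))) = -67836295500 / 371293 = -182702.87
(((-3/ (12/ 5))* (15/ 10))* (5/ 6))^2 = 625/ 256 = 2.44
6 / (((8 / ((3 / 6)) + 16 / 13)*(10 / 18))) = 351 / 560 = 0.63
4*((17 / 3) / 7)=68 / 21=3.24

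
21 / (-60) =-7 / 20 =-0.35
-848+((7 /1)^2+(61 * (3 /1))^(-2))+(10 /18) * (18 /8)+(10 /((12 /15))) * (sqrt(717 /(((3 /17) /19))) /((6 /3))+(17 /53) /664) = 938.78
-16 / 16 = -1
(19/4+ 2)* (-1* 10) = -135/2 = -67.50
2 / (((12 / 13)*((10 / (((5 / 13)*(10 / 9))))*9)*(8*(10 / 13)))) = 13 / 7776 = 0.00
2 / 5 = 0.40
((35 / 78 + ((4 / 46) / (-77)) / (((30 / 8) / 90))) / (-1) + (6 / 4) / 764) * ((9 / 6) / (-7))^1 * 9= 398600253 / 492508016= 0.81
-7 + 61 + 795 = 849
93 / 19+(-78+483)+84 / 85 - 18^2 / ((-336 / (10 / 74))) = 687682761 / 1673140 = 411.01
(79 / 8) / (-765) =-79 / 6120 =-0.01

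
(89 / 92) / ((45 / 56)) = 1246 / 1035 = 1.20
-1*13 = -13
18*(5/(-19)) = -90/19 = -4.74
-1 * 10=-10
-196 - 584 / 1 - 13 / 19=-780.68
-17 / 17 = -1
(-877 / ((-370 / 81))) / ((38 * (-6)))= -23679 / 28120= -0.84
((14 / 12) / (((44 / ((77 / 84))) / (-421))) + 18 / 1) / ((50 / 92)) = 51451 / 3600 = 14.29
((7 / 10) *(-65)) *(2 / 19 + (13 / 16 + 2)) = -80717 / 608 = -132.76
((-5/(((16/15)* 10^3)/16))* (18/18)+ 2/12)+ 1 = 131/120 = 1.09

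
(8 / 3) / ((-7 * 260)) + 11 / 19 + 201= 5227912 / 25935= 201.58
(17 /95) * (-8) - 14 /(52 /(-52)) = 1194 /95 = 12.57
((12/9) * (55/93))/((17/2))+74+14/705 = 82606304/1114605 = 74.11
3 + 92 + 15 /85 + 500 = 10118 /17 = 595.18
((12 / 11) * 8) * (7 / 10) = 336 / 55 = 6.11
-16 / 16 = -1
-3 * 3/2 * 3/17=-27/34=-0.79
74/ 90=37/ 45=0.82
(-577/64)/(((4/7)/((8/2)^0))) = -15.78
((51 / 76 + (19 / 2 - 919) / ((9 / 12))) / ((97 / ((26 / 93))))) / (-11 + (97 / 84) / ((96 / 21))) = 229910720 / 707363673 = 0.33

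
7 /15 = 0.47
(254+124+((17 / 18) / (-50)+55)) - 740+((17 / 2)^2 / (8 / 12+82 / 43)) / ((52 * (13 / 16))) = -1933755167 / 6312150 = -306.35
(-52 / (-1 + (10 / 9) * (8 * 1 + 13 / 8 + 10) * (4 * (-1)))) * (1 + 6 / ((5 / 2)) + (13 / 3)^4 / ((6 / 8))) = 14959126 / 53595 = 279.11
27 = 27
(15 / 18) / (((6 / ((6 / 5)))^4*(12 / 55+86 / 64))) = 176 / 206175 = 0.00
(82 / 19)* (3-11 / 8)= 533 / 76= 7.01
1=1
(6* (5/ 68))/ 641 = 15/ 21794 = 0.00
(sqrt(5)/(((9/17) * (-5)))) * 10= -34 * sqrt(5)/9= -8.45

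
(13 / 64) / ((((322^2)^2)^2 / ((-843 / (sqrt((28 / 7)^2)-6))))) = 10959 / 14793023365411441246208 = 0.00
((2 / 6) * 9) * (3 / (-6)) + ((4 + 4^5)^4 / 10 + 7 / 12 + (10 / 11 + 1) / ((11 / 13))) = 810791298857981 / 7260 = 111679242266.94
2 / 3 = 0.67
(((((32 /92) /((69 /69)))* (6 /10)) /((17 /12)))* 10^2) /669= 1920 /87193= 0.02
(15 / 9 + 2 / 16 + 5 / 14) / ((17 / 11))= 3971 / 2856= 1.39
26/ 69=0.38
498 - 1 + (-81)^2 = 7058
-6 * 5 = -30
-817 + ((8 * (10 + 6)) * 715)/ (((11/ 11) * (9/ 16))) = 1456967/ 9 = 161885.22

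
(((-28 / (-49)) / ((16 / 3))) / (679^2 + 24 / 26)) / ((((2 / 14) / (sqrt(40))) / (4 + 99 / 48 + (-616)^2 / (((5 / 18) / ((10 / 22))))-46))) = 387434151 * sqrt(10) / 191793440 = 6.39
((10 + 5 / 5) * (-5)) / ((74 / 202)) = -150.14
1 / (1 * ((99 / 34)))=34 / 99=0.34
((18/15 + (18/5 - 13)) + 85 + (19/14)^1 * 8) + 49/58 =179659/2030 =88.50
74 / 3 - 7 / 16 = 24.23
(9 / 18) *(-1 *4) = -2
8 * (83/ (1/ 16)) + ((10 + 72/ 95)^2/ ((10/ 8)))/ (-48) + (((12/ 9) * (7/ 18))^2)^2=254732543648213/ 23981275125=10622.14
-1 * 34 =-34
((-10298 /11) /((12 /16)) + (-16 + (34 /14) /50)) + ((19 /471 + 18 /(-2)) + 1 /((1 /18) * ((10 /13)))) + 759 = -296635961 /604450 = -490.75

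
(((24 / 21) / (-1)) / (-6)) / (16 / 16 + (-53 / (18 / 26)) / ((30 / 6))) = -15 / 1127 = -0.01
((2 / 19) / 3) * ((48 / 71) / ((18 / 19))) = 16 / 639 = 0.03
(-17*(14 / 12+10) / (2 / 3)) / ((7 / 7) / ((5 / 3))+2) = -5695 / 52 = -109.52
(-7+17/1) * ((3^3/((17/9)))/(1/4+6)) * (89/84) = 14418/595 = 24.23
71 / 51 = 1.39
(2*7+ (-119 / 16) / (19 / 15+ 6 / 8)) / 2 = 4991 / 968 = 5.16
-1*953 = -953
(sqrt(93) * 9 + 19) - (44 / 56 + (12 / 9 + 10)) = 289 / 42 + 9 * sqrt(93) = 93.67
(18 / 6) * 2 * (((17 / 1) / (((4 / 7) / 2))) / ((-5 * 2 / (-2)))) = 357 / 5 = 71.40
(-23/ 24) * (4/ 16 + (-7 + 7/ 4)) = 115/ 24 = 4.79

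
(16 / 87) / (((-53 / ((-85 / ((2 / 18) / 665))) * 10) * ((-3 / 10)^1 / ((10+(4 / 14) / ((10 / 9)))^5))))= -66806498.11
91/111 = 0.82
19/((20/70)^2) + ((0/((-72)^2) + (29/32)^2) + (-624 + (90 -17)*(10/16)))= -344.80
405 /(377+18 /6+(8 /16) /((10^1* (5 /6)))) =20250 /19003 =1.07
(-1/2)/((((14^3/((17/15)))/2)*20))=-17/823200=-0.00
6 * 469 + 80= 2894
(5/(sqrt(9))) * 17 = 85/3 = 28.33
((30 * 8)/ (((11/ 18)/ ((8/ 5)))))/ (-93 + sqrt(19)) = -321408/ 47465 - 3456 * sqrt(19)/ 47465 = -7.09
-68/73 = -0.93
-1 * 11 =-11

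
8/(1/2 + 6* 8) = 16/97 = 0.16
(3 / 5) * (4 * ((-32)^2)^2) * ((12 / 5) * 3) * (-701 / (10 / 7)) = -1111398285312 / 125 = -8891186282.50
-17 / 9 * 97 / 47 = -1649 / 423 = -3.90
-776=-776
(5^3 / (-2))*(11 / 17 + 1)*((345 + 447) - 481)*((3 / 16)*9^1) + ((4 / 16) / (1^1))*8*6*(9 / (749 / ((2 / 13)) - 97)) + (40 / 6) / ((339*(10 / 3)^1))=-7923103772905 / 146656824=-54024.79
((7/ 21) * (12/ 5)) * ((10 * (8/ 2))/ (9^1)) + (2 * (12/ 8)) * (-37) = -967/ 9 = -107.44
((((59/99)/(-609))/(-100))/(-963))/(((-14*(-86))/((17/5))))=-1003/34952260266000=-0.00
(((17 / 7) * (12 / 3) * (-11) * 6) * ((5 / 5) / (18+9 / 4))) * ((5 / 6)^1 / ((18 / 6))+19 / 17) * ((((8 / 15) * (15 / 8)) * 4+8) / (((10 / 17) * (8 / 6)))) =-91256 / 135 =-675.97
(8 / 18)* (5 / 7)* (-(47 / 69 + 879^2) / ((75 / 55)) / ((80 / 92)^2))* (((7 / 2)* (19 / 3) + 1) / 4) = -468708202523 / 340200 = -1377743.10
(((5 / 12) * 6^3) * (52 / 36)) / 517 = 0.25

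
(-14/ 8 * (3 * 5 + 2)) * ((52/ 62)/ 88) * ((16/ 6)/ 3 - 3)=29393/ 49104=0.60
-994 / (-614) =497 / 307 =1.62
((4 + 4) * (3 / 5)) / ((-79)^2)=24 / 31205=0.00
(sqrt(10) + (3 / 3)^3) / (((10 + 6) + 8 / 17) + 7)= 0.18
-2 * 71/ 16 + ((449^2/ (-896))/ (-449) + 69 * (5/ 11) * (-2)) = -700773/ 9856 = -71.10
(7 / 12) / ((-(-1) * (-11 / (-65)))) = 455 / 132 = 3.45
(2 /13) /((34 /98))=98 /221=0.44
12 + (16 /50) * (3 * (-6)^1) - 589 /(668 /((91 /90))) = 1607749 /300600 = 5.35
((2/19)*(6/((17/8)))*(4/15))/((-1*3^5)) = -128/392445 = -0.00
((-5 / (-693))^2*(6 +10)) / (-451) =-400 / 216592299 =-0.00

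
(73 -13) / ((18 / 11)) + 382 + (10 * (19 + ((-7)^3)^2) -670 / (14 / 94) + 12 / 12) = 1172601.10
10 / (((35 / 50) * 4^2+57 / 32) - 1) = 1600 / 1917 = 0.83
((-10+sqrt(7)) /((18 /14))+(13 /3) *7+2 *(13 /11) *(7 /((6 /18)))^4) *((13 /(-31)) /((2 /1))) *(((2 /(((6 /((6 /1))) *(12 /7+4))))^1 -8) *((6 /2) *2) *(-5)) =-30173651781 /1364 -4641 *sqrt(7) /124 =-22121544.61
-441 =-441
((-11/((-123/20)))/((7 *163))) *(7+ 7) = 440/20049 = 0.02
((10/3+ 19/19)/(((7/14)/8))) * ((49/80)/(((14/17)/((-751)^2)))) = 29083651.57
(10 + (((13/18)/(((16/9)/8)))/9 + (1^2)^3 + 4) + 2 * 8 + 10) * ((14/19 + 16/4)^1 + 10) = 609.53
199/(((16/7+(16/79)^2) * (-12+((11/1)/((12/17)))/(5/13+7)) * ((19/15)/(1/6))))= -1564868340/1375214851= -1.14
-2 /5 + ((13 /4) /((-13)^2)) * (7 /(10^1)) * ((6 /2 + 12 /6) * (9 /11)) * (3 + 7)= 431 /2860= 0.15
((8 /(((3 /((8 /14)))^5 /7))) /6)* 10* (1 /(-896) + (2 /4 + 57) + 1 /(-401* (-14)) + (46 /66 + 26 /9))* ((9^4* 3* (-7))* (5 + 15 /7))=-104294841456000 /74135677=-1406810.40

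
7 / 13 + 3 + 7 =137 / 13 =10.54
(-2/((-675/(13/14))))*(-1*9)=-13/525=-0.02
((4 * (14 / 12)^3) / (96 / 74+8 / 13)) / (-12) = -164983 / 596160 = -0.28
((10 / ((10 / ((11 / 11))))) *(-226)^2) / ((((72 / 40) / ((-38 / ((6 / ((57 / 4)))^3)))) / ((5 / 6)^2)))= -10031279.23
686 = 686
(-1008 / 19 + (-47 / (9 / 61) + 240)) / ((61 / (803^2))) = -14511426545 / 10431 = -1391182.68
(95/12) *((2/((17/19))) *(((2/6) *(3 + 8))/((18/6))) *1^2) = 19855/918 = 21.63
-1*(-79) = 79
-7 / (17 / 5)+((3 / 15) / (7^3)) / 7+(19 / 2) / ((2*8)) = -9567441 / 6530720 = -1.46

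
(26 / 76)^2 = 169 / 1444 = 0.12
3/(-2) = -3/2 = -1.50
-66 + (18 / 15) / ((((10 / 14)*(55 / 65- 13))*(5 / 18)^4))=-110127198 / 1234375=-89.22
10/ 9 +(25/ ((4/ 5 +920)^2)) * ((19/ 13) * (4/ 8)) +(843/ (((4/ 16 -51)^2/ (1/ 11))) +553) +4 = 558.14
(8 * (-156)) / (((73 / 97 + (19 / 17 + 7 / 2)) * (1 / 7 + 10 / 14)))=-4801888 / 17711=-271.12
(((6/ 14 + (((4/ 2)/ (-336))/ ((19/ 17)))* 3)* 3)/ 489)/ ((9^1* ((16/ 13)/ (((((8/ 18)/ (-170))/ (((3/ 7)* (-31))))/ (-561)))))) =-5707/ 71198514699840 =-0.00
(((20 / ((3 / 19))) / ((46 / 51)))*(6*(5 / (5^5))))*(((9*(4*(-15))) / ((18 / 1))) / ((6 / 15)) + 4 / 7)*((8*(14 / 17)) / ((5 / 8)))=-15204864 / 14375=-1057.73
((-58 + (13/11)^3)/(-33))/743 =75001/32634789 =0.00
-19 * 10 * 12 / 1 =-2280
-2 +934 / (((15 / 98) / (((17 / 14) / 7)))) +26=16238 / 15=1082.53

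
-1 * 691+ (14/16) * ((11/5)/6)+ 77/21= -54961/80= -687.01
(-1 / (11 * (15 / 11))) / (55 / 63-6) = 21 / 1615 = 0.01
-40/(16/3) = -15/2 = -7.50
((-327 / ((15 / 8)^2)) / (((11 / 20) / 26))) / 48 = -45344 / 495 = -91.60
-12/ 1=-12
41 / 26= 1.58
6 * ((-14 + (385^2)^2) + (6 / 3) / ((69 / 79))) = 3031949784634 / 23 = 131823903679.74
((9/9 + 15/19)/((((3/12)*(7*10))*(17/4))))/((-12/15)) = -4/133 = -0.03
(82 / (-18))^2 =1681 / 81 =20.75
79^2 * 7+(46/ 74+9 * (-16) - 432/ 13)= 20928498/ 481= 43510.39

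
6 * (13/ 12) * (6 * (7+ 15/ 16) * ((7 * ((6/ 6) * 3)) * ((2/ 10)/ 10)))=130.02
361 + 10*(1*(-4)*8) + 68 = 109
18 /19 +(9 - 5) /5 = 166 /95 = 1.75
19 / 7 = 2.71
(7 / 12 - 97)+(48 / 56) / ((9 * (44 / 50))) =-29663 / 308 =-96.31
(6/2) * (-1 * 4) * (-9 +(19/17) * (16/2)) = 12/17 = 0.71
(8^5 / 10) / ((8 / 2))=4096 / 5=819.20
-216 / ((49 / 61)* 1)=-13176 / 49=-268.90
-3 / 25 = -0.12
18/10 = 9/5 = 1.80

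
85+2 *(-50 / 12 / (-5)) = 260 / 3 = 86.67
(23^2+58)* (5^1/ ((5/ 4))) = 2348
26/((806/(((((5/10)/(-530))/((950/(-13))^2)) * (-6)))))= 507/14828075000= 0.00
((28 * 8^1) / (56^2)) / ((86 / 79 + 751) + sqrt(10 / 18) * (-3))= 6241 * sqrt(5) / 49421554280 + 938757 / 9884310856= 0.00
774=774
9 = 9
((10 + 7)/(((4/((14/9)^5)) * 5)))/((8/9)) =285719/32805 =8.71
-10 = -10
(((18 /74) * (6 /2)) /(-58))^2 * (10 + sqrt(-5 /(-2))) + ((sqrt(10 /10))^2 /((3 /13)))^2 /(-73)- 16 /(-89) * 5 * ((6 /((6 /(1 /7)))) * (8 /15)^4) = -260050305420151 /1060316154717750 + 729 * sqrt(10) /9210632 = -0.25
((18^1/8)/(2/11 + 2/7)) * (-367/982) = -28259/15712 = -1.80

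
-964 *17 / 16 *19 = -77843 / 4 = -19460.75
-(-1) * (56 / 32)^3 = 343 / 64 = 5.36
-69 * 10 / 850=-69 / 85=-0.81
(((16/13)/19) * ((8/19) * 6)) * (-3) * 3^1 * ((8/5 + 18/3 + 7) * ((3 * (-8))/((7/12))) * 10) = 290635776/32851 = 8847.09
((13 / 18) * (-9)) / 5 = -13 / 10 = -1.30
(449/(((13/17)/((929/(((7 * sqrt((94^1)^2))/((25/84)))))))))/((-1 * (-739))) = 0.33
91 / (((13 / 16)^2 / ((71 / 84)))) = 4544 / 39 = 116.51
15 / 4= 3.75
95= 95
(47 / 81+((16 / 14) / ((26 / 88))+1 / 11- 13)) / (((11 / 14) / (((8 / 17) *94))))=-1031748512 / 2166021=-476.33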